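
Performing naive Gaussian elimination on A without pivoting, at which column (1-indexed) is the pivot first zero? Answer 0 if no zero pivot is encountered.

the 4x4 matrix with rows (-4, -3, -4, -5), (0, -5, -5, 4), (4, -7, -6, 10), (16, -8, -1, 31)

first zero-pivot column = 3

Naive forward elimination:
R3 <- R3 - (-1)*R1:  [   0  -10  -10    5 ]
R4 <- R4 - (-4)*R1:  [   0  -20  -17   11 ]
R3 <- R3 - (2)*R2:  [  0   0   0  -3 ]
R4 <- R4 - (4)*R2:  [  0   0   3  -5 ]
Matrix at this point:
[ -4  -3  -4  -5 ]
[  0  -5  -5   4 ]
[  0   0   0  -3 ]
[  0   0   3  -5 ]
Pivot entry (3,3) is zero but row 4 has 3 in column 3 -> naive elimination stops; a row interchange (e.g. R3 <-> R4) would be required here.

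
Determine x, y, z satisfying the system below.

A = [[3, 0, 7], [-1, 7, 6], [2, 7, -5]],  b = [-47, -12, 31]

Forward elimination on [A|b]:
R2 <- R2 - (-1/3)*R1:  [     0      7   25/3  -83/3 ]
R3 <- R3 - (2/3)*R1:  [     0      7  -29/3  187/3 ]
R3 <- R3 - (1)*R2:  [   0    0  -18   90 ]
Row echelon form:
[ 3  0     7  |    -47 ]
[ 0  7  25/3  |  -83/3 ]
[ 0  0   -18  |     90 ]
Back-substitution:
z = (90) / -18 = -5
y = (-83/3 - (25/3)*(-5)) / 7 = 2
x = (-47 - (7)*(-5)) / 3 = -4

(-4, 2, -5)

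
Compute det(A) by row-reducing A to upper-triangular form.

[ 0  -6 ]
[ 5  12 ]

Forward elimination:
R1 <-> R2   (pivot in column 1 was zero)
[ 5  12 ]
[ 0  -6 ]
Upper-triangular form:
[ 5  12 ]
[ 0  -6 ]
det(A) = (-1)^1 * (5) * (-6) = 30  (1 row swap -> sign -1)

det(A) = 30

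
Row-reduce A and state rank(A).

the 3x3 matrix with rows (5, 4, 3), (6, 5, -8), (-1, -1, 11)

Row reduction:
R2 <- R2 - (6/5)*R1:  [     0    1/5  -58/5 ]
R3 <- R3 - (-1/5)*R1:  [    0  -1/5  58/5 ]
R3 <- R3 - (-1)*R2:  [ 0  0  0 ]
Row echelon form:
[ 5    4      3 ]
[ 0  1/5  -58/5 ]
[ 0    0      0 ]
Nonzero rows / pivot columns: 2

rank(A) = 2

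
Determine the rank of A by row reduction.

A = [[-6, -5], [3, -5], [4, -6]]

rank(A) = 2

Row reduction:
R2 <- R2 - (-1/2)*R1:  [     0  -15/2 ]
R3 <- R3 - (-2/3)*R1:  [     0  -28/3 ]
R3 <- R3 - (56/45)*R2:  [ 0  0 ]
Row echelon form:
[ -6     -5 ]
[  0  -15/2 ]
[  0      0 ]
Nonzero rows / pivot columns: 2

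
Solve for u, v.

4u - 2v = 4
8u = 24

(3, 4)

Forward elimination on [A|b]:
R2 <- R2 - (2)*R1:  [  0   4  16 ]
Row echelon form:
[ 4  -2  |   4 ]
[ 0   4  |  16 ]
Back-substitution:
v = (16) / 4 = 4
u = (4 - (-2)*(4)) / 4 = 3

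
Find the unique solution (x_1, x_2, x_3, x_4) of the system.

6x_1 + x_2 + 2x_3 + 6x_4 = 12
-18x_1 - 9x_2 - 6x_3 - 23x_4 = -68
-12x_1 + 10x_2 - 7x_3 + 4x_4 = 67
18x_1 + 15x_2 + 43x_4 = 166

(-2, 2, -1, 4)

Forward elimination on [A|b]:
R2 <- R2 - (-3)*R1:  [   0   -6    0   -5  -32 ]
R3 <- R3 - (-2)*R1:  [  0  12  -3  16  91 ]
R4 <- R4 - (3)*R1:  [   0   12   -6   25  130 ]
R3 <- R3 - (-2)*R2:  [  0   0  -3   6  27 ]
R4 <- R4 - (-2)*R2:  [  0   0  -6  15  66 ]
R4 <- R4 - (2)*R3:  [  0   0   0   3  12 ]
Row echelon form:
[ 6   1   2   6  |   12 ]
[ 0  -6   0  -5  |  -32 ]
[ 0   0  -3   6  |   27 ]
[ 0   0   0   3  |   12 ]
Back-substitution:
x_4 = (12) / 3 = 4
x_3 = (27 - (6)*(4)) / -3 = -1
x_2 = (-32 - (-5)*(4)) / -6 = 2
x_1 = (12 - (1)*(2) - (2)*(-1) - (6)*(4)) / 6 = -2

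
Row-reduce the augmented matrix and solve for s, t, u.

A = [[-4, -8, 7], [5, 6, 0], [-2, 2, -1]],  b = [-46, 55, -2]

Forward elimination on [A|b]:
R2 <- R2 - (-5/4)*R1:  [    0    -4  35/4  -5/2 ]
R3 <- R3 - (1/2)*R1:  [    0     6  -9/2    21 ]
R3 <- R3 - (-3/2)*R2:  [    0     0  69/8  69/4 ]
Row echelon form:
[ -4  -8     7  |   -46 ]
[  0  -4  35/4  |  -5/2 ]
[  0   0  69/8  |  69/4 ]
Back-substitution:
u = (69/4) / (69/8) = 2
t = (-5/2 - (35/4)*(2)) / -4 = 5
s = (-46 - (-8)*(5) - (7)*(2)) / -4 = 5

(5, 5, 2)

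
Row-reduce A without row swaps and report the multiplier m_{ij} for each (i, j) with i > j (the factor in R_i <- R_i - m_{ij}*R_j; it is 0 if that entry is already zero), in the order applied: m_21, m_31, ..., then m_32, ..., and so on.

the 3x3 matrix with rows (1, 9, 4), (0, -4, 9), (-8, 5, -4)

Forward elimination:
R2: entry in column 1 is already 0 -> m_{21} = 0 (no row operation needed)
R3 <- R3 - (-8)*R1:  [  0  77  28 ]
R3 <- R3 - (-77/4)*R2:  [     0      0  805/4 ]
Multipliers (in order of application): m_{21} = 0, m_{31} = -8, m_{32} = -77/4

multipliers: 0, -8, -77/4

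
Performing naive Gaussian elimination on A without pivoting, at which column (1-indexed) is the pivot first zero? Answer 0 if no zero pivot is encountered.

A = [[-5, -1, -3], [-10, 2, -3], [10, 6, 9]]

first zero-pivot column = 3

Naive forward elimination:
R2 <- R2 - (2)*R1:  [ 0  4  3 ]
R3 <- R3 - (-2)*R1:  [ 0  4  3 ]
R3 <- R3 - (1)*R2:  [ 0  0  0 ]
Matrix at this point:
[ -5  -1  -3 ]
[  0   4   3 ]
[  0   0   0 ]
Pivot entry (3,3) in the last row is zero and there are no rows below to swap with -> zero pivot in column 3 (A is singular).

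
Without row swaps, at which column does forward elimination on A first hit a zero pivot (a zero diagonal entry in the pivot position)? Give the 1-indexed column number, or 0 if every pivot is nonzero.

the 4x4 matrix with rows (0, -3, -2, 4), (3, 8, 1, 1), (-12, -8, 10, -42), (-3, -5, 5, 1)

first zero-pivot column = 1

Naive forward elimination:
Pivot entry (1,1) is zero but row 2 has 3 in column 1 -> naive elimination stops; a row interchange (e.g. R1 <-> R2) would be required here.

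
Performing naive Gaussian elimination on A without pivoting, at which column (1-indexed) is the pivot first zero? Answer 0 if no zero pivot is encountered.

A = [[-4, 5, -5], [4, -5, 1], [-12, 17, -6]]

first zero-pivot column = 2

Naive forward elimination:
R2 <- R2 - (-1)*R1:  [  0   0  -4 ]
R3 <- R3 - (3)*R1:  [ 0  2  9 ]
Matrix at this point:
[ -4  5  -5 ]
[  0  0  -4 ]
[  0  2   9 ]
Pivot entry (2,2) is zero but row 3 has 2 in column 2 -> naive elimination stops; a row interchange (e.g. R2 <-> R3) would be required here.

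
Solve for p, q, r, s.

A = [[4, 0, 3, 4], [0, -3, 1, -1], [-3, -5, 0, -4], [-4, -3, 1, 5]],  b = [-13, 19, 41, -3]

(-2, -3, 5, -5)

Forward elimination on [A|b]:
R3 <- R3 - (-3/4)*R1:  [     0     -5    9/4     -1  125/4 ]
R4 <- R4 - (-1)*R1:  [   0   -3    4    9  -16 ]
R3 <- R3 - (5/3)*R2:  [     0      0   7/12    2/3  -5/12 ]
R4 <- R4 - (1)*R2:  [   0    0    3   10  -35 ]
R4 <- R4 - (36/7)*R3:  [      0       0       0    46/7  -230/7 ]
Row echelon form:
[ 4   0     3     4  |     -13 ]
[ 0  -3     1    -1  |      19 ]
[ 0   0  7/12   2/3  |   -5/12 ]
[ 0   0     0  46/7  |  -230/7 ]
Back-substitution:
s = (-230/7) / (46/7) = -5
r = (-5/12 - (2/3)*(-5)) / (7/12) = 5
q = (19 - (1)*(5) - (-1)*(-5)) / -3 = -3
p = (-13 - (3)*(5) - (4)*(-5)) / 4 = -2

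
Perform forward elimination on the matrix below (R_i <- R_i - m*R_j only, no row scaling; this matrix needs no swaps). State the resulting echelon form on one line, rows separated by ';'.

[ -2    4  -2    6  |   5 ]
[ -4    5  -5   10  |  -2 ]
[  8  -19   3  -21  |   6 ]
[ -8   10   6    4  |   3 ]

REF = [-2 4 -2 6 5; 0 -3 -1 -2 -12; 0 0 -4 5 38; 0 0 0 4 159]

Forward elimination:
R2 <- R2 - (2)*R1:  [   0   -3   -1   -2  -12 ]
R3 <- R3 - (-4)*R1:  [  0  -3  -5   3  26 ]
R4 <- R4 - (4)*R1:  [   0   -6   14  -20  -17 ]
R3 <- R3 - (1)*R2:  [  0   0  -4   5  38 ]
R4 <- R4 - (2)*R2:  [   0    0   16  -16    7 ]
R4 <- R4 - (-4)*R3:  [   0    0    0    4  159 ]
Row echelon form:
[ -2   4  -2   6  |    5 ]
[  0  -3  -1  -2  |  -12 ]
[  0   0  -4   5  |   38 ]
[  0   0   0   4  |  159 ]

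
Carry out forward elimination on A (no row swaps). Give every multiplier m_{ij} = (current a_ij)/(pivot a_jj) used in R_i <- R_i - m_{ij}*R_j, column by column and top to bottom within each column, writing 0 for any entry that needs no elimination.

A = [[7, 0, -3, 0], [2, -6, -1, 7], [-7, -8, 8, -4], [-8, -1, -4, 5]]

Forward elimination:
R2 <- R2 - (2/7)*R1:  [    0    -6  -1/7     7 ]
R3 <- R3 - (-1)*R1:  [  0  -8   5  -4 ]
R4 <- R4 - (-8/7)*R1:  [     0     -1  -52/7      5 ]
R3 <- R3 - (4/3)*R2:  [      0       0  109/21   -40/3 ]
R4 <- R4 - (1/6)*R2:  [       0        0  -311/42     23/6 ]
R4 <- R4 - (-311/218)*R3:  [         0          0          0  -3311/218 ]
Multipliers (in order of application): m_{21} = 2/7, m_{31} = -1, m_{41} = -8/7, m_{32} = 4/3, m_{42} = 1/6, m_{43} = -311/218

multipliers: 2/7, -1, -8/7, 4/3, 1/6, -311/218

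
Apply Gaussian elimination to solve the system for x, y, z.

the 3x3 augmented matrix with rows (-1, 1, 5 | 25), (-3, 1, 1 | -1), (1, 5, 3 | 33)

(3, 3, 5)

Forward elimination on [A|b]:
R2 <- R2 - (3)*R1:  [   0   -2  -14  -76 ]
R3 <- R3 - (-1)*R1:  [  0   6   8  58 ]
R3 <- R3 - (-3)*R2:  [    0     0   -34  -170 ]
Row echelon form:
[ -1   1    5  |    25 ]
[  0  -2  -14  |   -76 ]
[  0   0  -34  |  -170 ]
Back-substitution:
z = (-170) / -34 = 5
y = (-76 - (-14)*(5)) / -2 = 3
x = (25 - (1)*(3) - (5)*(5)) / -1 = 3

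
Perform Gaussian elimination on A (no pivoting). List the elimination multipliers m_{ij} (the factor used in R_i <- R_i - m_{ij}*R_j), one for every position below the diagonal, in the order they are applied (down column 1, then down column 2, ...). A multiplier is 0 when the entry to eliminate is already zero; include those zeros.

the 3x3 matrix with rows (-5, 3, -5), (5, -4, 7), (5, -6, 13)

multipliers: -1, -1, 3

Forward elimination:
R2 <- R2 - (-1)*R1:  [  0  -1   2 ]
R3 <- R3 - (-1)*R1:  [  0  -3   8 ]
R3 <- R3 - (3)*R2:  [ 0  0  2 ]
Multipliers (in order of application): m_{21} = -1, m_{31} = -1, m_{32} = 3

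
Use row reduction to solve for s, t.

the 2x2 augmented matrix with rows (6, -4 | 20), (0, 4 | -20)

Forward elimination on [A|b]:
Row echelon form:
[ 6  -4  |   20 ]
[ 0   4  |  -20 ]
Back-substitution:
t = (-20) / 4 = -5
s = (20 - (-4)*(-5)) / 6 = 0

(0, -5)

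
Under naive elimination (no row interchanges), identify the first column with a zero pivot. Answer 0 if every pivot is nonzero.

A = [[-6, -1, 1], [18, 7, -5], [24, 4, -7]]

Naive forward elimination:
R2 <- R2 - (-3)*R1:  [  0   4  -2 ]
R3 <- R3 - (-4)*R1:  [  0   0  -3 ]
All pivots nonzero; naive elimination completes without hitting a zero pivot.

first zero-pivot column = 0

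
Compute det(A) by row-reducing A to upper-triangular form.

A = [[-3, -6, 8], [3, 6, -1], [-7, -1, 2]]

Forward elimination:
R2 <- R2 - (-1)*R1:  [ 0  0  7 ]
R3 <- R3 - (7/3)*R1:  [     0     13  -50/3 ]
R2 <-> R3   (pivot in column 2 was zero)
[ -3  -6      8 ]
[  0  13  -50/3 ]
[  0   0      7 ]
Upper-triangular form:
[ -3  -6      8 ]
[  0  13  -50/3 ]
[  0   0      7 ]
det(A) = (-1)^1 * (-3) * (13) * (7) = 273  (1 row swap -> sign -1)

det(A) = 273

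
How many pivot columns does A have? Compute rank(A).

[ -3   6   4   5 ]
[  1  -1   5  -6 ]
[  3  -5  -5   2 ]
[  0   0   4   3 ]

rank(A) = 4

Row reduction:
R2 <- R2 - (-1/3)*R1:  [     0      1   19/3  -13/3 ]
R3 <- R3 - (-1)*R1:  [  0   1  -1   7 ]
R3 <- R3 - (1)*R2:  [     0      0  -22/3   34/3 ]
R4 <- R4 - (-6/11)*R3:  [      0       0       0  101/11 ]
Row echelon form:
[ -3  6      4       5 ]
[  0  1   19/3   -13/3 ]
[  0  0  -22/3    34/3 ]
[  0  0      0  101/11 ]
Nonzero rows / pivot columns: 4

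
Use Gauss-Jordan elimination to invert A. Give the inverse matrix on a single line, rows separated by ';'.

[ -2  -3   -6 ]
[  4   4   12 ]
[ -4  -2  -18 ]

inverse = [2 7/4 1/2; -1 -1/2 0; -1/3 -1/3 -1/6]

Gauss-Jordan on [A | I]:
R1 <- (1/-2)*R1:  [    1   3/2     3  |  -1/2     0     0 ]
R2 <- R2 - (4)*R1:  [  0  -2   0  |   2   1   0 ]
R3 <- R3 - (-4)*R1:  [  0   4  -6  |  -2   0   1 ]
R2 <- (1/-2)*R2:  [    0     1     0  |    -1  -1/2     0 ]
R1 <- R1 - (3/2)*R2:  [   1    0    3  |    1  3/4    0 ]
R3 <- R3 - (4)*R2:  [  0   0  -6  |   2   2   1 ]
R3 <- (1/-6)*R3:  [    0     0     1  |  -1/3  -1/3  -1/6 ]
R1 <- R1 - (3)*R3:  [   1    0    0  |    2  7/4  1/2 ]
Right block of [I | A^{-1}] is the inverse:
[    2   7/4   1/2 ]
[   -1  -1/2     0 ]
[ -1/3  -1/3  -1/6 ]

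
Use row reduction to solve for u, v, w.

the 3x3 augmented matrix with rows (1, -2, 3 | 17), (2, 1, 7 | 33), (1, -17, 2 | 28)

Forward elimination on [A|b]:
R2 <- R2 - (2)*R1:  [  0   5   1  -1 ]
R3 <- R3 - (1)*R1:  [   0  -15   -1   11 ]
R3 <- R3 - (-3)*R2:  [ 0  0  2  8 ]
Row echelon form:
[ 1  -2  3  |  17 ]
[ 0   5  1  |  -1 ]
[ 0   0  2  |   8 ]
Back-substitution:
w = (8) / 2 = 4
v = (-1 - (1)*(4)) / 5 = -1
u = (17 - (-2)*(-1) - (3)*(4)) / 1 = 3

(3, -1, 4)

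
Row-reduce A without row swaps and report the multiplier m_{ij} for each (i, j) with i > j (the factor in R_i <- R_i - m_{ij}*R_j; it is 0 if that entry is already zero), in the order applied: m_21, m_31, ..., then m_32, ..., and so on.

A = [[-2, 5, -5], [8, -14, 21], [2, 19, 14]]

Forward elimination:
R2 <- R2 - (-4)*R1:  [ 0  6  1 ]
R3 <- R3 - (-1)*R1:  [  0  24   9 ]
R3 <- R3 - (4)*R2:  [ 0  0  5 ]
Multipliers (in order of application): m_{21} = -4, m_{31} = -1, m_{32} = 4

multipliers: -4, -1, 4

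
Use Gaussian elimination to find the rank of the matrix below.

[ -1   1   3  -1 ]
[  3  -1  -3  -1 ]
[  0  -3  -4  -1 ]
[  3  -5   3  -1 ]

Row reduction:
R2 <- R2 - (-3)*R1:  [  0   2   6  -4 ]
R4 <- R4 - (-3)*R1:  [  0  -2  12  -4 ]
R3 <- R3 - (-3/2)*R2:  [  0   0   5  -7 ]
R4 <- R4 - (-1)*R2:  [  0   0  18  -8 ]
R4 <- R4 - (18/5)*R3:  [    0     0     0  86/5 ]
Row echelon form:
[ -1  1  3    -1 ]
[  0  2  6    -4 ]
[  0  0  5    -7 ]
[  0  0  0  86/5 ]
Nonzero rows / pivot columns: 4

rank(A) = 4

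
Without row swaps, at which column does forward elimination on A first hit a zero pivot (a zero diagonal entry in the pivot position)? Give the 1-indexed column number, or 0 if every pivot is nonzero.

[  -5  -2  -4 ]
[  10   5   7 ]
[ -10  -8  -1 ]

first zero-pivot column = 0

Naive forward elimination:
R2 <- R2 - (-2)*R1:  [  0   1  -1 ]
R3 <- R3 - (2)*R1:  [  0  -4   7 ]
R3 <- R3 - (-4)*R2:  [ 0  0  3 ]
All pivots nonzero; naive elimination completes without hitting a zero pivot.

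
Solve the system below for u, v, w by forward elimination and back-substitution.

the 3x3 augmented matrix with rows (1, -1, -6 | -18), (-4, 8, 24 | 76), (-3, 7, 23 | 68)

Forward elimination on [A|b]:
R2 <- R2 - (-4)*R1:  [ 0  4  0  4 ]
R3 <- R3 - (-3)*R1:  [  0   4   5  14 ]
R3 <- R3 - (1)*R2:  [  0   0   5  10 ]
Row echelon form:
[ 1  -1  -6  |  -18 ]
[ 0   4   0  |    4 ]
[ 0   0   5  |   10 ]
Back-substitution:
w = (10) / 5 = 2
v = (4) / 4 = 1
u = (-18 - (-1)*(1) - (-6)*(2)) / 1 = -5

(-5, 1, 2)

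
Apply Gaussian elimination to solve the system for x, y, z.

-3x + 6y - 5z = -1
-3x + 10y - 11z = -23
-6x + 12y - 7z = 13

(-4, 2, 5)

Forward elimination on [A|b]:
R2 <- R2 - (1)*R1:  [   0    4   -6  -22 ]
R3 <- R3 - (2)*R1:  [  0   0   3  15 ]
Row echelon form:
[ -3  6  -5  |   -1 ]
[  0  4  -6  |  -22 ]
[  0  0   3  |   15 ]
Back-substitution:
z = (15) / 3 = 5
y = (-22 - (-6)*(5)) / 4 = 2
x = (-1 - (6)*(2) - (-5)*(5)) / -3 = -4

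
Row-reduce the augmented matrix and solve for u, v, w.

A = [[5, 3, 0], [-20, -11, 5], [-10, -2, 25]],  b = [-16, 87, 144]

(-5, 3, 4)

Forward elimination on [A|b]:
R2 <- R2 - (-4)*R1:  [  0   1   5  23 ]
R3 <- R3 - (-2)*R1:  [   0    4   25  112 ]
R3 <- R3 - (4)*R2:  [  0   0   5  20 ]
Row echelon form:
[ 5  3  0  |  -16 ]
[ 0  1  5  |   23 ]
[ 0  0  5  |   20 ]
Back-substitution:
w = (20) / 5 = 4
v = (23 - (5)*(4)) / 1 = 3
u = (-16 - (3)*(3)) / 5 = -5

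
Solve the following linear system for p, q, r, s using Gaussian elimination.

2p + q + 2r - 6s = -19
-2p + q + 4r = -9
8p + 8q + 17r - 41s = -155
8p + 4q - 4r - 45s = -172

Forward elimination on [A|b]:
R2 <- R2 - (-1)*R1:  [   0    2    6   -6  -28 ]
R3 <- R3 - (4)*R1:  [   0    4    9  -17  -79 ]
R4 <- R4 - (4)*R1:  [   0    0  -12  -21  -96 ]
R3 <- R3 - (2)*R2:  [   0    0   -3   -5  -23 ]
R4 <- R4 - (4)*R3:  [  0   0   0  -1  -4 ]
Row echelon form:
[ 2  1   2  -6  |  -19 ]
[ 0  2   6  -6  |  -28 ]
[ 0  0  -3  -5  |  -23 ]
[ 0  0   0  -1  |   -4 ]
Back-substitution:
s = (-4) / -1 = 4
r = (-23 - (-5)*(4)) / -3 = 1
q = (-28 - (6)*(1) - (-6)*(4)) / 2 = -5
p = (-19 - (1)*(-5) - (2)*(1) - (-6)*(4)) / 2 = 4

(4, -5, 1, 4)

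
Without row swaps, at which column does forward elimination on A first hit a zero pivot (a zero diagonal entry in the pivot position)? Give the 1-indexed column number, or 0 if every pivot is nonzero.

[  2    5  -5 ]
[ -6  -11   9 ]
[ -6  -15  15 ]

Naive forward elimination:
R2 <- R2 - (-3)*R1:  [  0   4  -6 ]
R3 <- R3 - (-3)*R1:  [ 0  0  0 ]
Matrix at this point:
[ 2  5  -5 ]
[ 0  4  -6 ]
[ 0  0   0 ]
Pivot entry (3,3) in the last row is zero and there are no rows below to swap with -> zero pivot in column 3 (A is singular).

first zero-pivot column = 3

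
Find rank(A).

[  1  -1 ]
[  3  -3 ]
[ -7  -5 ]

Row reduction:
R2 <- R2 - (3)*R1:  [ 0  0 ]
R3 <- R3 - (-7)*R1:  [   0  -12 ]
R2 <-> R3   (pivot in column 2 was zero)
[ 1   -1 ]
[ 0  -12 ]
[ 0    0 ]
Row echelon form:
[ 1   -1 ]
[ 0  -12 ]
[ 0    0 ]
Nonzero rows / pivot columns: 2

rank(A) = 2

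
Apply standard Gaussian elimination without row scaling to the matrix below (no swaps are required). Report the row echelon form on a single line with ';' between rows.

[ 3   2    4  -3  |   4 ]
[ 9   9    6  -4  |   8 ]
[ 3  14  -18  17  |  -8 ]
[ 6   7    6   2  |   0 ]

REF = [3 2 4 -3 4; 0 3 -6 5 -4; 0 0 2 0 4; 0 0 0 3 -12]

Forward elimination:
R2 <- R2 - (3)*R1:  [  0   3  -6   5  -4 ]
R3 <- R3 - (1)*R1:  [   0   12  -22   20  -12 ]
R4 <- R4 - (2)*R1:  [  0   3  -2   8  -8 ]
R3 <- R3 - (4)*R2:  [ 0  0  2  0  4 ]
R4 <- R4 - (1)*R2:  [  0   0   4   3  -4 ]
R4 <- R4 - (2)*R3:  [   0    0    0    3  -12 ]
Row echelon form:
[ 3  2   4  -3  |    4 ]
[ 0  3  -6   5  |   -4 ]
[ 0  0   2   0  |    4 ]
[ 0  0   0   3  |  -12 ]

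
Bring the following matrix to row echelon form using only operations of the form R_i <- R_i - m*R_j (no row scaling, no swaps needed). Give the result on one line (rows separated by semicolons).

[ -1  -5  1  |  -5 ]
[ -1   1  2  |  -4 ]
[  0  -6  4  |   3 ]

Forward elimination:
R2 <- R2 - (1)*R1:  [ 0  6  1  1 ]
R3 <- R3 - (-1)*R2:  [ 0  0  5  4 ]
Row echelon form:
[ -1  -5  1  |  -5 ]
[  0   6  1  |   1 ]
[  0   0  5  |   4 ]

REF = [-1 -5 1 -5; 0 6 1 1; 0 0 5 4]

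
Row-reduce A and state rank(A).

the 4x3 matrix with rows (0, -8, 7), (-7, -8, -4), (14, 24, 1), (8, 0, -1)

rank(A) = 3

Row reduction:
R1 <-> R2   (pivot in column 1 was zero)
[ -7  -8  -4 ]
[  0  -8   7 ]
[ 14  24   1 ]
[  8   0  -1 ]
R3 <- R3 - (-2)*R1:  [  0   8  -7 ]
R4 <- R4 - (-8/7)*R1:  [     0  -64/7  -39/7 ]
R3 <- R3 - (-1)*R2:  [ 0  0  0 ]
R4 <- R4 - (8/7)*R2:  [     0      0  -95/7 ]
R3 <-> R4   (pivot in column 3 was zero)
[ -7  -8     -4 ]
[  0  -8      7 ]
[  0   0  -95/7 ]
[  0   0      0 ]
Row echelon form:
[ -7  -8     -4 ]
[  0  -8      7 ]
[  0   0  -95/7 ]
[  0   0      0 ]
Nonzero rows / pivot columns: 3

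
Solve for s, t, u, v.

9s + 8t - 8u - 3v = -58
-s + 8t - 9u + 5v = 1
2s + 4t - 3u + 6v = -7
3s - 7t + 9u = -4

Forward elimination on [A|b]:
R2 <- R2 - (-1/9)*R1:  [     0   80/9  -89/9   14/3  -49/9 ]
R3 <- R3 - (2/9)*R1:  [     0   20/9  -11/9   20/3   53/9 ]
R4 <- R4 - (1/3)*R1:  [     0  -29/3   35/3      1   46/3 ]
R3 <- R3 - (1/4)*R2:  [    0     0   5/4  11/2  29/4 ]
R4 <- R4 - (-87/80)*R2:  [      0       0   73/80  243/40  753/80 ]
R4 <- R4 - (73/100)*R3:  [      0       0       0  103/50  103/25 ]
Row echelon form:
[ 9     8     -8      -3  |     -58 ]
[ 0  80/9  -89/9    14/3  |   -49/9 ]
[ 0     0    5/4    11/2  |    29/4 ]
[ 0     0      0  103/50  |  103/25 ]
Back-substitution:
v = (103/25) / (103/50) = 2
u = (29/4 - (11/2)*(2)) / (5/4) = -3
t = (-49/9 - (-89/9)*(-3) - (14/3)*(2)) / (80/9) = -5
s = (-58 - (8)*(-5) - (-8)*(-3) - (-3)*(2)) / 9 = -4

(-4, -5, -3, 2)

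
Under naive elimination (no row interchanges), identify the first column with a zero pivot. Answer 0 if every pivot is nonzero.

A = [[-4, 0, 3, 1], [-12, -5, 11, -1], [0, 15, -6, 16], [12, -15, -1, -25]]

first zero-pivot column = 3

Naive forward elimination:
R2 <- R2 - (3)*R1:  [  0  -5   2  -4 ]
R4 <- R4 - (-3)*R1:  [   0  -15    8  -22 ]
R3 <- R3 - (-3)*R2:  [ 0  0  0  4 ]
R4 <- R4 - (3)*R2:  [   0    0    2  -10 ]
Matrix at this point:
[ -4   0  3    1 ]
[  0  -5  2   -4 ]
[  0   0  0    4 ]
[  0   0  2  -10 ]
Pivot entry (3,3) is zero but row 4 has 2 in column 3 -> naive elimination stops; a row interchange (e.g. R3 <-> R4) would be required here.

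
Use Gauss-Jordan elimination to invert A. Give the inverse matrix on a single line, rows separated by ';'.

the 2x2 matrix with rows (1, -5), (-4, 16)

inverse = [-4 -5/4; -1 -1/4]

Gauss-Jordan on [A | I]:
R2 <- R2 - (-4)*R1:  [  0  -4  |   4   1 ]
R2 <- (1/-4)*R2:  [    0     1  |    -1  -1/4 ]
R1 <- R1 - (-5)*R2:  [    1     0  |    -4  -5/4 ]
Right block of [I | A^{-1}] is the inverse:
[ -4  -5/4 ]
[ -1  -1/4 ]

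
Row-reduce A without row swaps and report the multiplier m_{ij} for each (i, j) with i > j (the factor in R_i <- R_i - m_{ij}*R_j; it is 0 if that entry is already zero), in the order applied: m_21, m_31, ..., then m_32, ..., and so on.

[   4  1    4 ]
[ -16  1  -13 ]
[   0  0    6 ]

multipliers: -4, 0, 0

Forward elimination:
R2 <- R2 - (-4)*R1:  [ 0  5  3 ]
R3: entry in column 1 is already 0 -> m_{31} = 0 (no row operation needed)
R3: entry in column 2 is already 0 -> m_{32} = 0 (no row operation needed)
Multipliers (in order of application): m_{21} = -4, m_{31} = 0, m_{32} = 0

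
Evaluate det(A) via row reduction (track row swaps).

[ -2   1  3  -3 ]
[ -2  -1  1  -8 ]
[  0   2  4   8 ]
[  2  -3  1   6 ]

det(A) = -8

Forward elimination:
R2 <- R2 - (1)*R1:  [  0  -2  -2  -5 ]
R4 <- R4 - (-1)*R1:  [  0  -2   4   3 ]
R3 <- R3 - (-1)*R2:  [ 0  0  2  3 ]
R4 <- R4 - (1)*R2:  [ 0  0  6  8 ]
R4 <- R4 - (3)*R3:  [  0   0   0  -1 ]
Upper-triangular form:
[ -2   1   3  -3 ]
[  0  -2  -2  -5 ]
[  0   0   2   3 ]
[  0   0   0  -1 ]
det(A) = (-1)^0 * (-2) * (-2) * (2) * (-1) = -8  (0 row swaps -> sign +1)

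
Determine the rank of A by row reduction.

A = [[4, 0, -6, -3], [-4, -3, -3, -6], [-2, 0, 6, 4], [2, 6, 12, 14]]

rank(A) = 3

Row reduction:
R2 <- R2 - (-1)*R1:  [  0  -3  -9  -9 ]
R3 <- R3 - (-1/2)*R1:  [   0    0    3  5/2 ]
R4 <- R4 - (1/2)*R1:  [    0     6    15  31/2 ]
R4 <- R4 - (-2)*R2:  [    0     0    -3  -5/2 ]
R4 <- R4 - (-1)*R3:  [ 0  0  0  0 ]
Row echelon form:
[ 4   0  -6   -3 ]
[ 0  -3  -9   -9 ]
[ 0   0   3  5/2 ]
[ 0   0   0    0 ]
Nonzero rows / pivot columns: 3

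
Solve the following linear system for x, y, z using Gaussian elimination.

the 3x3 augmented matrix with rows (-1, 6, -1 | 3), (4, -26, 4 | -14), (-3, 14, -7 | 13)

Forward elimination on [A|b]:
R2 <- R2 - (-4)*R1:  [  0  -2   0  -2 ]
R3 <- R3 - (3)*R1:  [  0  -4  -4   4 ]
R3 <- R3 - (2)*R2:  [  0   0  -4   8 ]
Row echelon form:
[ -1   6  -1  |   3 ]
[  0  -2   0  |  -2 ]
[  0   0  -4  |   8 ]
Back-substitution:
z = (8) / -4 = -2
y = (-2) / -2 = 1
x = (3 - (6)*(1) - (-1)*(-2)) / -1 = 5

(5, 1, -2)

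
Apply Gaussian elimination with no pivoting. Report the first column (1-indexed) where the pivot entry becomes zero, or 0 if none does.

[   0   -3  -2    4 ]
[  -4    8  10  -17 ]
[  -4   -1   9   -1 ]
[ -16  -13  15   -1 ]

Naive forward elimination:
Pivot entry (1,1) is zero but row 2 has -4 in column 1 -> naive elimination stops; a row interchange (e.g. R1 <-> R2) would be required here.

first zero-pivot column = 1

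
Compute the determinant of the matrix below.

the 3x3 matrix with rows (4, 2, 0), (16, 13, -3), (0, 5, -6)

det(A) = -60

Forward elimination:
R2 <- R2 - (4)*R1:  [  0   5  -3 ]
R3 <- R3 - (1)*R2:  [  0   0  -3 ]
Upper-triangular form:
[ 4  2   0 ]
[ 0  5  -3 ]
[ 0  0  -3 ]
det(A) = (-1)^0 * (4) * (5) * (-3) = -60  (0 row swaps -> sign +1)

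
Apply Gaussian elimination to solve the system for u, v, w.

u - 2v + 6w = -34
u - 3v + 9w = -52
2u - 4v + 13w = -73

Forward elimination on [A|b]:
R2 <- R2 - (1)*R1:  [   0   -1    3  -18 ]
R3 <- R3 - (2)*R1:  [  0   0   1  -5 ]
Row echelon form:
[ 1  -2  6  |  -34 ]
[ 0  -1  3  |  -18 ]
[ 0   0  1  |   -5 ]
Back-substitution:
w = (-5) / 1 = -5
v = (-18 - (3)*(-5)) / -1 = 3
u = (-34 - (-2)*(3) - (6)*(-5)) / 1 = 2

(2, 3, -5)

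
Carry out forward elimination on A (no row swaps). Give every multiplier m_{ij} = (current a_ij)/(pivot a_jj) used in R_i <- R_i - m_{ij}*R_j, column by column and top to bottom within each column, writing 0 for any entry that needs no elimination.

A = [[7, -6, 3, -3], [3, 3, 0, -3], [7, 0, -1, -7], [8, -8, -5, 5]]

multipliers: 3/7, 1, 8/7, 14/13, -8/39, 113/34

Forward elimination:
R2 <- R2 - (3/7)*R1:  [     0   39/7   -9/7  -12/7 ]
R3 <- R3 - (1)*R1:  [  0   6  -4  -4 ]
R4 <- R4 - (8/7)*R1:  [     0   -8/7  -59/7   59/7 ]
R3 <- R3 - (14/13)*R2:  [      0       0  -34/13  -28/13 ]
R4 <- R4 - (-8/39)*R2:  [       0        0  -113/13   105/13 ]
R4 <- R4 - (113/34)*R3:  [      0       0       0  259/17 ]
Multipliers (in order of application): m_{21} = 3/7, m_{31} = 1, m_{41} = 8/7, m_{32} = 14/13, m_{42} = -8/39, m_{43} = 113/34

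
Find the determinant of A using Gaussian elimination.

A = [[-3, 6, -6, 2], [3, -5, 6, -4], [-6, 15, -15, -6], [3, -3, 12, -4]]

Forward elimination:
R2 <- R2 - (-1)*R1:  [  0   1   0  -2 ]
R3 <- R3 - (2)*R1:  [   0    3   -3  -10 ]
R4 <- R4 - (-1)*R1:  [  0   3   6  -2 ]
R3 <- R3 - (3)*R2:  [  0   0  -3  -4 ]
R4 <- R4 - (3)*R2:  [ 0  0  6  4 ]
R4 <- R4 - (-2)*R3:  [  0   0   0  -4 ]
Upper-triangular form:
[ -3  6  -6   2 ]
[  0  1   0  -2 ]
[  0  0  -3  -4 ]
[  0  0   0  -4 ]
det(A) = (-1)^0 * (-3) * (1) * (-3) * (-4) = -36  (0 row swaps -> sign +1)

det(A) = -36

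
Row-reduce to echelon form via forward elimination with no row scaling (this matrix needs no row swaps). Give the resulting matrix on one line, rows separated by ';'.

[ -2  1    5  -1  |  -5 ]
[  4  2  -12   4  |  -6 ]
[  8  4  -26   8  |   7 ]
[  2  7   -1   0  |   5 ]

REF = [-2 1 5 -1 -5; 0 4 -2 2 -16; 0 0 -2 0 19; 0 0 0 -5 108]

Forward elimination:
R2 <- R2 - (-2)*R1:  [   0    4   -2    2  -16 ]
R3 <- R3 - (-4)*R1:  [   0    8   -6    4  -13 ]
R4 <- R4 - (-1)*R1:  [  0   8   4  -1   0 ]
R3 <- R3 - (2)*R2:  [  0   0  -2   0  19 ]
R4 <- R4 - (2)*R2:  [  0   0   8  -5  32 ]
R4 <- R4 - (-4)*R3:  [   0    0    0   -5  108 ]
Row echelon form:
[ -2  1   5  -1  |   -5 ]
[  0  4  -2   2  |  -16 ]
[  0  0  -2   0  |   19 ]
[  0  0   0  -5  |  108 ]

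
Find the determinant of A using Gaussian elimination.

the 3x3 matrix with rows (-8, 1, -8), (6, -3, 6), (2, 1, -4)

Forward elimination:
R2 <- R2 - (-3/4)*R1:  [    0  -9/4     0 ]
R3 <- R3 - (-1/4)*R1:  [   0  5/4   -6 ]
R3 <- R3 - (-5/9)*R2:  [  0   0  -6 ]
Upper-triangular form:
[ -8     1  -8 ]
[  0  -9/4   0 ]
[  0     0  -6 ]
det(A) = (-1)^0 * (-8) * (-9/4) * (-6) = -108  (0 row swaps -> sign +1)

det(A) = -108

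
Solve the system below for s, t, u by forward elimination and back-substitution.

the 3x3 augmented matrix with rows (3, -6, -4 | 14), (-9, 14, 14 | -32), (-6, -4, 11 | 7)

(2, -2, 1)

Forward elimination on [A|b]:
R2 <- R2 - (-3)*R1:  [  0  -4   2  10 ]
R3 <- R3 - (-2)*R1:  [   0  -16    3   35 ]
R3 <- R3 - (4)*R2:  [  0   0  -5  -5 ]
Row echelon form:
[ 3  -6  -4  |  14 ]
[ 0  -4   2  |  10 ]
[ 0   0  -5  |  -5 ]
Back-substitution:
u = (-5) / -5 = 1
t = (10 - (2)*(1)) / -4 = -2
s = (14 - (-6)*(-2) - (-4)*(1)) / 3 = 2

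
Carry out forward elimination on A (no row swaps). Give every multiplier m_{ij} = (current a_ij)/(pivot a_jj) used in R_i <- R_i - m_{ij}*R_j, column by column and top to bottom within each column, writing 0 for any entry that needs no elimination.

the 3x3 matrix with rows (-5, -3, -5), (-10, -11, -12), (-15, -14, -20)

multipliers: 2, 3, 1

Forward elimination:
R2 <- R2 - (2)*R1:  [  0  -5  -2 ]
R3 <- R3 - (3)*R1:  [  0  -5  -5 ]
R3 <- R3 - (1)*R2:  [  0   0  -3 ]
Multipliers (in order of application): m_{21} = 2, m_{31} = 3, m_{32} = 1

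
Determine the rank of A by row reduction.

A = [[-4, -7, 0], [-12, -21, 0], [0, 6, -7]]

rank(A) = 2

Row reduction:
R2 <- R2 - (3)*R1:  [ 0  0  0 ]
R2 <-> R3   (pivot in column 2 was zero)
[ -4  -7   0 ]
[  0   6  -7 ]
[  0   0   0 ]
Row echelon form:
[ -4  -7   0 ]
[  0   6  -7 ]
[  0   0   0 ]
Nonzero rows / pivot columns: 2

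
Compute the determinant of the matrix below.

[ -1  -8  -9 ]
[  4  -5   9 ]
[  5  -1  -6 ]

det(A) = -780

Forward elimination:
R2 <- R2 - (-4)*R1:  [   0  -37  -27 ]
R3 <- R3 - (-5)*R1:  [   0  -41  -51 ]
R3 <- R3 - (41/37)*R2:  [       0        0  -780/37 ]
Upper-triangular form:
[ -1   -8       -9 ]
[  0  -37      -27 ]
[  0    0  -780/37 ]
det(A) = (-1)^0 * (-1) * (-37) * (-780/37) = -780  (0 row swaps -> sign +1)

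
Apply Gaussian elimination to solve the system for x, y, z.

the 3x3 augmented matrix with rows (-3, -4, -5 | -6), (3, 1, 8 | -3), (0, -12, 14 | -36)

Forward elimination on [A|b]:
R2 <- R2 - (-1)*R1:  [  0  -3   3  -9 ]
R3 <- R3 - (4)*R2:  [ 0  0  2  0 ]
Row echelon form:
[ -3  -4  -5  |  -6 ]
[  0  -3   3  |  -9 ]
[  0   0   2  |   0 ]
Back-substitution:
z = (0) / 2 = 0
y = (-9 - (3)*(0)) / -3 = 3
x = (-6 - (-4)*(3) - (-5)*(0)) / -3 = -2

(-2, 3, 0)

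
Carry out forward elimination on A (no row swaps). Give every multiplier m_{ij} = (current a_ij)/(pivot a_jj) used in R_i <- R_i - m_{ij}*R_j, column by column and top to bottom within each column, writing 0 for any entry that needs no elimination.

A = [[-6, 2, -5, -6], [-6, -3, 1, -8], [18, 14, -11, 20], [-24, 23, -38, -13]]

multipliers: 1, -3, 4, -4, -3, 0

Forward elimination:
R2 <- R2 - (1)*R1:  [  0  -5   6  -2 ]
R3 <- R3 - (-3)*R1:  [   0   20  -26    2 ]
R4 <- R4 - (4)*R1:  [   0   15  -18   11 ]
R3 <- R3 - (-4)*R2:  [  0   0  -2  -6 ]
R4 <- R4 - (-3)*R2:  [ 0  0  0  5 ]
R4: entry in column 3 is already 0 -> m_{43} = 0 (no row operation needed)
Multipliers (in order of application): m_{21} = 1, m_{31} = -3, m_{41} = 4, m_{32} = -4, m_{42} = -3, m_{43} = 0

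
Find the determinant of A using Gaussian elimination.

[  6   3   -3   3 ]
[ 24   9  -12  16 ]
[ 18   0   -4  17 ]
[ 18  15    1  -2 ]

Forward elimination:
R2 <- R2 - (4)*R1:  [  0  -3   0   4 ]
R3 <- R3 - (3)*R1:  [  0  -9   5   8 ]
R4 <- R4 - (3)*R1:  [   0    6   10  -11 ]
R3 <- R3 - (3)*R2:  [  0   0   5  -4 ]
R4 <- R4 - (-2)*R2:  [  0   0  10  -3 ]
R4 <- R4 - (2)*R3:  [ 0  0  0  5 ]
Upper-triangular form:
[ 6   3  -3   3 ]
[ 0  -3   0   4 ]
[ 0   0   5  -4 ]
[ 0   0   0   5 ]
det(A) = (-1)^0 * (6) * (-3) * (5) * (5) = -450  (0 row swaps -> sign +1)

det(A) = -450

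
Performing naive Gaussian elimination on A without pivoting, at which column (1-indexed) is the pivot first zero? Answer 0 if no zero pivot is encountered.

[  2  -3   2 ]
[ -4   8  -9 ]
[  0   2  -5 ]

first zero-pivot column = 3

Naive forward elimination:
R2 <- R2 - (-2)*R1:  [  0   2  -5 ]
R3 <- R3 - (1)*R2:  [ 0  0  0 ]
Matrix at this point:
[ 2  -3   2 ]
[ 0   2  -5 ]
[ 0   0   0 ]
Pivot entry (3,3) in the last row is zero and there are no rows below to swap with -> zero pivot in column 3 (A is singular).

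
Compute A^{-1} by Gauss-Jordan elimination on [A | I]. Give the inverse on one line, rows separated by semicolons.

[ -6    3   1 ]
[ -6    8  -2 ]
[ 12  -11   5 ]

Gauss-Jordan on [A | I]:
R1 <- (1/-6)*R1:  [    1  -1/2  -1/6  |  -1/6     0     0 ]
R2 <- R2 - (-6)*R1:  [  0   5  -3  |  -1   1   0 ]
R3 <- R3 - (12)*R1:  [  0  -5   7  |   2   0   1 ]
R2 <- (1/5)*R2:  [    0     1  -3/5  |  -1/5   1/5     0 ]
R1 <- R1 - (-1/2)*R2:  [     1      0  -7/15  |  -4/15   1/10      0 ]
R3 <- R3 - (-5)*R2:  [ 0  0  4  |  1  1  1 ]
R3 <- (1/4)*R3:  [   0    0    1  |  1/4  1/4  1/4 ]
R1 <- R1 - (-7/15)*R3:  [     1      0      0  |  -3/20  13/60   7/60 ]
R2 <- R2 - (-3/5)*R3:  [     0      1      0  |  -1/20   7/20   3/20 ]
Right block of [I | A^{-1}] is the inverse:
[ -3/20  13/60  7/60 ]
[ -1/20   7/20  3/20 ]
[   1/4    1/4   1/4 ]

inverse = [-3/20 13/60 7/60; -1/20 7/20 3/20; 1/4 1/4 1/4]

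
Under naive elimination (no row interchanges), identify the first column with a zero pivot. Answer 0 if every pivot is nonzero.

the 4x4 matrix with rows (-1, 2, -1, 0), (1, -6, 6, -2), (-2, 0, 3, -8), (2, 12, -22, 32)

first zero-pivot column = 3

Naive forward elimination:
R2 <- R2 - (-1)*R1:  [  0  -4   5  -2 ]
R3 <- R3 - (2)*R1:  [  0  -4   5  -8 ]
R4 <- R4 - (-2)*R1:  [   0   16  -24   32 ]
R3 <- R3 - (1)*R2:  [  0   0   0  -6 ]
R4 <- R4 - (-4)*R2:  [  0   0  -4  24 ]
Matrix at this point:
[ -1   2  -1   0 ]
[  0  -4   5  -2 ]
[  0   0   0  -6 ]
[  0   0  -4  24 ]
Pivot entry (3,3) is zero but row 4 has -4 in column 3 -> naive elimination stops; a row interchange (e.g. R3 <-> R4) would be required here.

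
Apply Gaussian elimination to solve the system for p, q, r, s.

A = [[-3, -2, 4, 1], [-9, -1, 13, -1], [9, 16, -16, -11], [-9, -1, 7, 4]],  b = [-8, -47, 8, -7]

(-2, -2, -5, 2)

Forward elimination on [A|b]:
R2 <- R2 - (3)*R1:  [   0    5    1   -4  -23 ]
R3 <- R3 - (-3)*R1:  [   0   10   -4   -8  -16 ]
R4 <- R4 - (3)*R1:  [  0   5  -5   1  17 ]
R3 <- R3 - (2)*R2:  [  0   0  -6   0  30 ]
R4 <- R4 - (1)*R2:  [  0   0  -6   5  40 ]
R4 <- R4 - (1)*R3:  [  0   0   0   5  10 ]
Row echelon form:
[ -3  -2   4   1  |   -8 ]
[  0   5   1  -4  |  -23 ]
[  0   0  -6   0  |   30 ]
[  0   0   0   5  |   10 ]
Back-substitution:
s = (10) / 5 = 2
r = (30) / -6 = -5
q = (-23 - (1)*(-5) - (-4)*(2)) / 5 = -2
p = (-8 - (-2)*(-2) - (4)*(-5) - (1)*(2)) / -3 = -2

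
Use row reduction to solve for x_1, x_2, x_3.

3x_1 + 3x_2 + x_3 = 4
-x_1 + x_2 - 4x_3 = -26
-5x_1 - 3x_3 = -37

(5, -5, 4)

Forward elimination on [A|b]:
R2 <- R2 - (-1/3)*R1:  [     0      2  -11/3  -74/3 ]
R3 <- R3 - (-5/3)*R1:  [     0      5   -4/3  -91/3 ]
R3 <- R3 - (5/2)*R2:  [    0     0  47/6  94/3 ]
Row echelon form:
[ 3  3      1  |      4 ]
[ 0  2  -11/3  |  -74/3 ]
[ 0  0   47/6  |   94/3 ]
Back-substitution:
x_3 = (94/3) / (47/6) = 4
x_2 = (-74/3 - (-11/3)*(4)) / 2 = -5
x_1 = (4 - (3)*(-5) - (1)*(4)) / 3 = 5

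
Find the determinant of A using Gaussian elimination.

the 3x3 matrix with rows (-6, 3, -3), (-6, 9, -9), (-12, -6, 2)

Forward elimination:
R2 <- R2 - (1)*R1:  [  0   6  -6 ]
R3 <- R3 - (2)*R1:  [   0  -12    8 ]
R3 <- R3 - (-2)*R2:  [  0   0  -4 ]
Upper-triangular form:
[ -6  3  -3 ]
[  0  6  -6 ]
[  0  0  -4 ]
det(A) = (-1)^0 * (-6) * (6) * (-4) = 144  (0 row swaps -> sign +1)

det(A) = 144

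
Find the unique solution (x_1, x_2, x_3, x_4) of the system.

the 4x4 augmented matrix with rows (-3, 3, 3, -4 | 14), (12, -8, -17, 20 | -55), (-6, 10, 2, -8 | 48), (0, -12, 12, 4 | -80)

(5, 4, -1, -5)

Forward elimination on [A|b]:
R2 <- R2 - (-4)*R1:  [  0   4  -5   4   1 ]
R3 <- R3 - (2)*R1:  [  0   4  -4   0  20 ]
R3 <- R3 - (1)*R2:  [  0   0   1  -4  19 ]
R4 <- R4 - (-3)*R2:  [   0    0   -3   16  -77 ]
R4 <- R4 - (-3)*R3:  [   0    0    0    4  -20 ]
Row echelon form:
[ -3  3   3  -4  |   14 ]
[  0  4  -5   4  |    1 ]
[  0  0   1  -4  |   19 ]
[  0  0   0   4  |  -20 ]
Back-substitution:
x_4 = (-20) / 4 = -5
x_3 = (19 - (-4)*(-5)) / 1 = -1
x_2 = (1 - (-5)*(-1) - (4)*(-5)) / 4 = 4
x_1 = (14 - (3)*(4) - (3)*(-1) - (-4)*(-5)) / -3 = 5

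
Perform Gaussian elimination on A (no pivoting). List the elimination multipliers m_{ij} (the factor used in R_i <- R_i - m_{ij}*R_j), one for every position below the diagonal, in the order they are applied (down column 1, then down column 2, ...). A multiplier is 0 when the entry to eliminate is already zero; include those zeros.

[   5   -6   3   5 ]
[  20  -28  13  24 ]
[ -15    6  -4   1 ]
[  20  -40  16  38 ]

multipliers: 4, -3, 4, 3, 4, 0

Forward elimination:
R2 <- R2 - (4)*R1:  [  0  -4   1   4 ]
R3 <- R3 - (-3)*R1:  [   0  -12    5   16 ]
R4 <- R4 - (4)*R1:  [   0  -16    4   18 ]
R3 <- R3 - (3)*R2:  [ 0  0  2  4 ]
R4 <- R4 - (4)*R2:  [ 0  0  0  2 ]
R4: entry in column 3 is already 0 -> m_{43} = 0 (no row operation needed)
Multipliers (in order of application): m_{21} = 4, m_{31} = -3, m_{41} = 4, m_{32} = 3, m_{42} = 4, m_{43} = 0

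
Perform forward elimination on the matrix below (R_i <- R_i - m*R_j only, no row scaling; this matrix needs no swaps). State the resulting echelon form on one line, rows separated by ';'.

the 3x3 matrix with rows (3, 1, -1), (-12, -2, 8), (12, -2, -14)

REF = [3 1 -1; 0 2 4; 0 0 2]

Forward elimination:
R2 <- R2 - (-4)*R1:  [ 0  2  4 ]
R3 <- R3 - (4)*R1:  [   0   -6  -10 ]
R3 <- R3 - (-3)*R2:  [ 0  0  2 ]
Row echelon form:
[ 3  1  -1 ]
[ 0  2   4 ]
[ 0  0   2 ]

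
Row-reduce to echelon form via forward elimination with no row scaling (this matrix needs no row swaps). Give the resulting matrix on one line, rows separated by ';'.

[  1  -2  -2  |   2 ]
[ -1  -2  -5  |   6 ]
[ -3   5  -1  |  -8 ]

Forward elimination:
R2 <- R2 - (-1)*R1:  [  0  -4  -7   8 ]
R3 <- R3 - (-3)*R1:  [  0  -1  -7  -2 ]
R3 <- R3 - (1/4)*R2:  [     0      0  -21/4     -4 ]
Row echelon form:
[ 1  -2     -2  |   2 ]
[ 0  -4     -7  |   8 ]
[ 0   0  -21/4  |  -4 ]

REF = [1 -2 -2 2; 0 -4 -7 8; 0 0 -21/4 -4]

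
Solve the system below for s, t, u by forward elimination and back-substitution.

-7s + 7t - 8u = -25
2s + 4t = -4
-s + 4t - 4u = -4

(4, -3, -3)

Forward elimination on [A|b]:
R2 <- R2 - (-2/7)*R1:  [     0      6  -16/7  -78/7 ]
R3 <- R3 - (1/7)*R1:  [     0      3  -20/7   -3/7 ]
R3 <- R3 - (1/2)*R2:  [     0      0  -12/7   36/7 ]
Row echelon form:
[ -7  7     -8  |    -25 ]
[  0  6  -16/7  |  -78/7 ]
[  0  0  -12/7  |   36/7 ]
Back-substitution:
u = (36/7) / (-12/7) = -3
t = (-78/7 - (-16/7)*(-3)) / 6 = -3
s = (-25 - (7)*(-3) - (-8)*(-3)) / -7 = 4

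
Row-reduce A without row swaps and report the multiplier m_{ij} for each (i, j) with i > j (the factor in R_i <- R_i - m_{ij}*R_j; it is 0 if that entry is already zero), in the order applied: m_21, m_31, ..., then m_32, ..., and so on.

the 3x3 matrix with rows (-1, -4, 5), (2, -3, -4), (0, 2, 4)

Forward elimination:
R2 <- R2 - (-2)*R1:  [   0  -11    6 ]
R3: entry in column 1 is already 0 -> m_{31} = 0 (no row operation needed)
R3 <- R3 - (-2/11)*R2:  [     0      0  56/11 ]
Multipliers (in order of application): m_{21} = -2, m_{31} = 0, m_{32} = -2/11

multipliers: -2, 0, -2/11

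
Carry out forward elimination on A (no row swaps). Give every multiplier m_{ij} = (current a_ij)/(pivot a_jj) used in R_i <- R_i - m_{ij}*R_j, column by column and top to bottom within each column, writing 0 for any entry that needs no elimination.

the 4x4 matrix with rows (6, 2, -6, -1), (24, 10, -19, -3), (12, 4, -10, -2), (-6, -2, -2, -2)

Forward elimination:
R2 <- R2 - (4)*R1:  [ 0  2  5  1 ]
R3 <- R3 - (2)*R1:  [ 0  0  2  0 ]
R4 <- R4 - (-1)*R1:  [  0   0  -8  -3 ]
R3: entry in column 2 is already 0 -> m_{32} = 0 (no row operation needed)
R4: entry in column 2 is already 0 -> m_{42} = 0 (no row operation needed)
R4 <- R4 - (-4)*R3:  [  0   0   0  -3 ]
Multipliers (in order of application): m_{21} = 4, m_{31} = 2, m_{41} = -1, m_{32} = 0, m_{42} = 0, m_{43} = -4

multipliers: 4, 2, -1, 0, 0, -4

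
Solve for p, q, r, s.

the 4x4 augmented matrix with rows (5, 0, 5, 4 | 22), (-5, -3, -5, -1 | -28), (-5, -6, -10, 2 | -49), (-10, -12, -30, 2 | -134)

Forward elimination on [A|b]:
R2 <- R2 - (-1)*R1:  [  0  -3   0   3  -6 ]
R3 <- R3 - (-1)*R1:  [   0   -6   -5    6  -27 ]
R4 <- R4 - (-2)*R1:  [   0  -12  -20   10  -90 ]
R3 <- R3 - (2)*R2:  [   0    0   -5    0  -15 ]
R4 <- R4 - (4)*R2:  [   0    0  -20   -2  -66 ]
R4 <- R4 - (4)*R3:  [  0   0   0  -2  -6 ]
Row echelon form:
[ 5   0   5   4  |   22 ]
[ 0  -3   0   3  |   -6 ]
[ 0   0  -5   0  |  -15 ]
[ 0   0   0  -2  |   -6 ]
Back-substitution:
s = (-6) / -2 = 3
r = (-15) / -5 = 3
q = (-6 - (3)*(3)) / -3 = 5
p = (22 - (5)*(3) - (4)*(3)) / 5 = -1

(-1, 5, 3, 3)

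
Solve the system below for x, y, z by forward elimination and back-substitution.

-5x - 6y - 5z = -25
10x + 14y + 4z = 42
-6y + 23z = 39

Forward elimination on [A|b]:
R2 <- R2 - (-2)*R1:  [  0   2  -6  -8 ]
R3 <- R3 - (-3)*R2:  [  0   0   5  15 ]
Row echelon form:
[ -5  -6  -5  |  -25 ]
[  0   2  -6  |   -8 ]
[  0   0   5  |   15 ]
Back-substitution:
z = (15) / 5 = 3
y = (-8 - (-6)*(3)) / 2 = 5
x = (-25 - (-6)*(5) - (-5)*(3)) / -5 = -4

(-4, 5, 3)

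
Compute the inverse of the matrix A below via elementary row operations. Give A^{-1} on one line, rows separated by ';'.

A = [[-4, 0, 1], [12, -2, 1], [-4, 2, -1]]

Gauss-Jordan on [A | I]:
R1 <- (1/-4)*R1:  [    1     0  -1/4  |  -1/4     0     0 ]
R2 <- R2 - (12)*R1:  [  0  -2   4  |   3   1   0 ]
R3 <- R3 - (-4)*R1:  [  0   2  -2  |  -1   0   1 ]
R2 <- (1/-2)*R2:  [    0     1    -2  |  -3/2  -1/2     0 ]
R3 <- R3 - (2)*R2:  [ 0  0  2  |  2  1  1 ]
R3 <- (1/2)*R3:  [   0    0    1  |    1  1/2  1/2 ]
R1 <- R1 - (-1/4)*R3:  [   1    0    0  |    0  1/8  1/8 ]
R2 <- R2 - (-2)*R3:  [   0    1    0  |  1/2  1/2    1 ]
Right block of [I | A^{-1}] is the inverse:
[   0  1/8  1/8 ]
[ 1/2  1/2    1 ]
[   1  1/2  1/2 ]

inverse = [0 1/8 1/8; 1/2 1/2 1; 1 1/2 1/2]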